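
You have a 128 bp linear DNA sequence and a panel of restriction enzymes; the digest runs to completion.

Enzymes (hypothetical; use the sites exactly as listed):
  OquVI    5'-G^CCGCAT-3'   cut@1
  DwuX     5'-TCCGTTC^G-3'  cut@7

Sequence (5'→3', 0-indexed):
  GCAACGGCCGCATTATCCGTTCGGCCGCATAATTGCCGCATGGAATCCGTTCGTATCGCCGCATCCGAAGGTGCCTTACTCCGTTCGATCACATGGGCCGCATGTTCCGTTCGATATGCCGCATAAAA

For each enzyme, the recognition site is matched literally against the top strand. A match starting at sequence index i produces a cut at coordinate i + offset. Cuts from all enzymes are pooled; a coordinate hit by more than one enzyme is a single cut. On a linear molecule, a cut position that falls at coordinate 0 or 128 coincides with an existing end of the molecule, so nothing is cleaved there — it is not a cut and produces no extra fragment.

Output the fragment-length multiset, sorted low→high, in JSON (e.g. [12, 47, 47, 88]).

[2,6,6,7,10,11,11,15,15,17,28]

Per-enzyme occurrences:
  OquVI GCCGCAT/1: at [6, 23, 34, 57, 96, 117] ⇒ [7, 24, 35, 58, 97, 118]
  DwuX TCCGTTCG/7: at [15, 45, 79, 105] ⇒ [22, 52, 86, 112]

Pooled cuts: [7, 22, 24, 35, 52, 58, 86, 97, 112, 118]

Fragment lengths:
  [0,7): 7 bp
  [7,22): 15 bp
  [22,24): 2 bp
  [24,35): 11 bp
  [35,52): 17 bp
  [52,58): 6 bp
  [58,86): 28 bp
  [86,97): 11 bp
  [97,112): 15 bp
  [112,118): 6 bp
  [118,128): 10 bp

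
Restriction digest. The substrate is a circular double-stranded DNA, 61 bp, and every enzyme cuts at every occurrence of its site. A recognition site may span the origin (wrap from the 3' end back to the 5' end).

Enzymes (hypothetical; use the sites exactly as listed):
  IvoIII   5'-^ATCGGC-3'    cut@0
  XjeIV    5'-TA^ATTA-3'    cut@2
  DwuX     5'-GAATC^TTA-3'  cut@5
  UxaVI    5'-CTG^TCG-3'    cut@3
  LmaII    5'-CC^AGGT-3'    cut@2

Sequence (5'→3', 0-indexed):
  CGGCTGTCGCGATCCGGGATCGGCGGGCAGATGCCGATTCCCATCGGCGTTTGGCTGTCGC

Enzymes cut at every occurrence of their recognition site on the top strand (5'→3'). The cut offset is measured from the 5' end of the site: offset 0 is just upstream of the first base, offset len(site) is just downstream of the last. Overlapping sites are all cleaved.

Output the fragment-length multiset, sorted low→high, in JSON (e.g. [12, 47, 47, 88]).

Site scan:
  IvoIII (ATCGGC, off=0): starts [18, 42] → cuts [18, 42]
  XjeIV (TAATTA, off=2): no sites
  DwuX (GAATCTTA, off=5): no sites
  UxaVI (CTGTCG, off=3): starts [3, 54] → cuts [6, 57]
  LmaII (CCAGGT, off=2): no sites

All cut coordinates (distinct, sorted): [6, 18, 42, 57]

Fragment lengths:
  6→18: 12 bp
  18→42: 24 bp
  42→57: 15 bp
  57→6 (wrap): 61-57+6 = 10 bp

[10,12,15,24]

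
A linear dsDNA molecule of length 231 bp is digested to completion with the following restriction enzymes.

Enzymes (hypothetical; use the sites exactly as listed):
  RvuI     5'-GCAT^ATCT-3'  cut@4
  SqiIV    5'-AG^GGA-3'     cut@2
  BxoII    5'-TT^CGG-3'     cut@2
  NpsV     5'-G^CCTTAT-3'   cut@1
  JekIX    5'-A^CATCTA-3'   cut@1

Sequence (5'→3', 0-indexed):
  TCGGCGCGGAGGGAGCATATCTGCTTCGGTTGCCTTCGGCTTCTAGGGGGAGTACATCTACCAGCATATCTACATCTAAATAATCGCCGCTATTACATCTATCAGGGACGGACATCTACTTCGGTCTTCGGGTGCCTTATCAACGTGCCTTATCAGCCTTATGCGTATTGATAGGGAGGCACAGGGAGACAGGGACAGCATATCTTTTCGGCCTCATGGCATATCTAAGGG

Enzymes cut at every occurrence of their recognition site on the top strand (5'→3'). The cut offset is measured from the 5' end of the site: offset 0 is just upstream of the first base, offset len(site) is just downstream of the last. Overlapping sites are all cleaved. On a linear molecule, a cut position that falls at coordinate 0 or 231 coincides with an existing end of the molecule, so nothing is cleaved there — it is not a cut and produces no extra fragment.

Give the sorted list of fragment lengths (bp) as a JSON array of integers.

Per-enzyme occurrences:
  RvuI (GCATATCT, off=4): starts [14, 63, 197, 218] → cuts [18, 67, 201, 222]
  SqiIV (AGGGA, off=2): starts [9, 103, 172, 182, 190] → cuts [11, 105, 174, 184, 192]
  BxoII (TTCGG, off=2): starts [24, 34, 119, 126, 206] → cuts [26, 36, 121, 128, 208]
  NpsV (GCCTTAT, off=1): starts [133, 146, 155] → cuts [134, 147, 156]
  JekIX (ACATCTA, off=1): starts [53, 71, 94, 111] → cuts [54, 72, 95, 112]

All cut coordinates (distinct, sorted): [11, 18, 26, 36, 54, 67, 72, 95, 105, 112, 121, 128, 134, 147, 156, 174, 184, 192, 201, 208, 222]

Fragment lengths:
  [0,11): 11 bp
  [11,18): 7 bp
  [18,26): 8 bp
  [26,36): 10 bp
  [36,54): 18 bp
  [54,67): 13 bp
  [67,72): 5 bp
  [72,95): 23 bp
  [95,105): 10 bp
  [105,112): 7 bp
  [112,121): 9 bp
  [121,128): 7 bp
  [128,134): 6 bp
  [134,147): 13 bp
  [147,156): 9 bp
  [156,174): 18 bp
  [174,184): 10 bp
  [184,192): 8 bp
  [192,201): 9 bp
  [201,208): 7 bp
  [208,222): 14 bp
  [222,231): 9 bp

[5,6,7,7,7,7,8,8,9,9,9,9,10,10,10,11,13,13,14,18,18,23]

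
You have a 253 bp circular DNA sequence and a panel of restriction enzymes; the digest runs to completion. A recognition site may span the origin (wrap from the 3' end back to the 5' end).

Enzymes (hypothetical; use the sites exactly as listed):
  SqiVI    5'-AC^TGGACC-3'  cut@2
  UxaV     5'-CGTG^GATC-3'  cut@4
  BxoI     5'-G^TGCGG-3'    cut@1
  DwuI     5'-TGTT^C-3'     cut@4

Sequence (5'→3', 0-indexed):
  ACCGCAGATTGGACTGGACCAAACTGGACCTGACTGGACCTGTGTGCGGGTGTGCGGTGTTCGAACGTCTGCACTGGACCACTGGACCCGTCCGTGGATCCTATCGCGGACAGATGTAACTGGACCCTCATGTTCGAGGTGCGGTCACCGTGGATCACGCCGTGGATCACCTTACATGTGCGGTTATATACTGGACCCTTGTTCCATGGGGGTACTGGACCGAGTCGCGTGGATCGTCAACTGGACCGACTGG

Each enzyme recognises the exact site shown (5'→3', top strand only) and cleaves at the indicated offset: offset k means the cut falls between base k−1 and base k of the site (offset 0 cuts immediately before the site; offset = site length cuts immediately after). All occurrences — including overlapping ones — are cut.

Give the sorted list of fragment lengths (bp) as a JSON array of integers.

Per-enzyme occurrences:
  SqiVI (ACTGGACC, off=2): starts [12, 22, 32, 72, 80, 118, 189, 213, 239, 248] → cuts [14, 24, 34, 74, 82, 120, 191, 215, 241, 250]
  UxaV (CGTGGATC, off=4): starts [92, 148, 160, 227] → cuts [96, 152, 164, 231]
  BxoI (GTGCGG, off=1): starts [43, 51, 138, 177] → cuts [44, 52, 139, 178]
  DwuI (TGTTC, off=4): starts [57, 130, 199] → cuts [61, 134, 203]

Pooled cuts: [14, 24, 34, 44, 52, 61, 74, 82, 96, 120, 134, 139, 152, 164, 178, 191, 203, 215, 231, 241, 250]

Fragment lengths:
  14→24: 10 bp
  24→34: 10 bp
  34→44: 10 bp
  44→52: 8 bp
  52→61: 9 bp
  61→74: 13 bp
  74→82: 8 bp
  82→96: 14 bp
  96→120: 24 bp
  120→134: 14 bp
  134→139: 5 bp
  139→152: 13 bp
  152→164: 12 bp
  164→178: 14 bp
  178→191: 13 bp
  191→203: 12 bp
  203→215: 12 bp
  215→231: 16 bp
  231→241: 10 bp
  241→250: 9 bp
  250→14 (wrap): 253-250+14 = 17 bp

[5,8,8,9,9,10,10,10,10,12,12,12,13,13,13,14,14,14,16,17,24]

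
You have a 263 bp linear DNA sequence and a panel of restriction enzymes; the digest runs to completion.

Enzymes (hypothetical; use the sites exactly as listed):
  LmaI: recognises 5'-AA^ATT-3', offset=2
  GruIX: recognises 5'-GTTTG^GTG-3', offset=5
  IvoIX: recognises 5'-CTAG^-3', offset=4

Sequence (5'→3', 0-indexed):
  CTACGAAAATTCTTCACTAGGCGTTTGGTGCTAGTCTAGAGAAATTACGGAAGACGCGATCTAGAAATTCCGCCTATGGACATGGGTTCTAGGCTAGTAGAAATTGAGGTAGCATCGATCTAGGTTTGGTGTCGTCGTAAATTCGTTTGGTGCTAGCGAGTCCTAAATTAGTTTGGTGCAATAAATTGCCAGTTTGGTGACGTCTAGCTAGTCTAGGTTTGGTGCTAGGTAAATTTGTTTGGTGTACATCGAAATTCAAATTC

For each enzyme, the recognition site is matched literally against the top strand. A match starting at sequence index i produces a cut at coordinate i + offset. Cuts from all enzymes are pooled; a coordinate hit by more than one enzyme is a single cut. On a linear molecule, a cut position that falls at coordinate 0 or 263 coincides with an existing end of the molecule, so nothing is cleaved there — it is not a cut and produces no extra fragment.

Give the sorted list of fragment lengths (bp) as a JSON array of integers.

Per-enzyme occurrences:
  LmaI (AAATT, off=2): starts [6, 41, 64, 100, 138, 164, 182, 230, 251, 257] → cuts [8, 43, 66, 102, 140, 166, 184, 232, 253, 259]
  GruIX (GTTTGGTG, off=5): starts [22, 123, 144, 170, 191, 216, 236] → cuts [27, 128, 149, 175, 196, 221, 241]
  IvoIX (CTAG, off=4): starts [16, 30, 35, 60, 88, 93, 119, 152, 203, 207, 212, 224] → cuts [20, 34, 39, 64, 92, 97, 123, 156, 207, 211, 216, 228]

Pooled cuts: [8, 20, 27, 34, 39, 43, 64, 66, 92, 97, 102, 123, 128, 140, 149, 156, 166, 175, 184, 196, 207, 211, 216, 221, 228, 232, 241, 253, 259]

Fragments:
  [0,8): 8 bp
  [8,20): 12 bp
  [20,27): 7 bp
  [27,34): 7 bp
  [34,39): 5 bp
  [39,43): 4 bp
  [43,64): 21 bp
  [64,66): 2 bp
  [66,92): 26 bp
  [92,97): 5 bp
  [97,102): 5 bp
  [102,123): 21 bp
  [123,128): 5 bp
  [128,140): 12 bp
  [140,149): 9 bp
  [149,156): 7 bp
  [156,166): 10 bp
  [166,175): 9 bp
  [175,184): 9 bp
  [184,196): 12 bp
  [196,207): 11 bp
  [207,211): 4 bp
  [211,216): 5 bp
  [216,221): 5 bp
  [221,228): 7 bp
  [228,232): 4 bp
  [232,241): 9 bp
  [241,253): 12 bp
  [253,259): 6 bp
  [259,263): 4 bp

[2,4,4,4,4,5,5,5,5,5,5,6,7,7,7,7,8,9,9,9,9,10,11,12,12,12,12,21,21,26]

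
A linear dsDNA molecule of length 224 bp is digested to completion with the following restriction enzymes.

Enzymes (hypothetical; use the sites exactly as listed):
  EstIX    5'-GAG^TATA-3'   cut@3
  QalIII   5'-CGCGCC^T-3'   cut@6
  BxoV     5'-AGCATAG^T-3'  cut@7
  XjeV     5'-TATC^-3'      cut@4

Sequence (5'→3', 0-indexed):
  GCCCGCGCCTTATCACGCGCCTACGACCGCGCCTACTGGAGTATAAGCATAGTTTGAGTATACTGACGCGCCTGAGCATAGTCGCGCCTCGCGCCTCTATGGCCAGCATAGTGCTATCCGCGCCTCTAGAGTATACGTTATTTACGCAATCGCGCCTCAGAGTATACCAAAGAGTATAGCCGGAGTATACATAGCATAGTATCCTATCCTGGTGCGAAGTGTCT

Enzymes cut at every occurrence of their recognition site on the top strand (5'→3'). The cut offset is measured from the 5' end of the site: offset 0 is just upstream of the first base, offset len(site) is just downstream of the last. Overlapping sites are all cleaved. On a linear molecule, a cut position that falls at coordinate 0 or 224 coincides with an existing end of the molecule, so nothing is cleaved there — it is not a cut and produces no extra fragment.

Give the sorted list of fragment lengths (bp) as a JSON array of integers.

Site scan:
  EstIX (GAGTATA, off=3): starts [38, 55, 128, 159, 171, 182] → cuts [41, 58, 131, 162, 174, 185]
  QalIII (CGCGCCT, off=6): starts [3, 15, 27, 66, 82, 89, 118, 150] → cuts [9, 21, 33, 72, 88, 95, 124, 156]
  BxoV (AGCATAGT, off=7): starts [45, 74, 104, 192] → cuts [52, 81, 111, 199]
  XjeV (TATC, off=4): starts [10, 114, 199, 204] → cuts [14, 118, 203, 208]

Pooled cuts: [9, 14, 21, 33, 41, 52, 58, 72, 81, 88, 95, 111, 118, 124, 131, 156, 162, 174, 185, 199, 203, 208]

Fragments:
  [0,9): 9 bp
  [9,14): 5 bp
  [14,21): 7 bp
  [21,33): 12 bp
  [33,41): 8 bp
  [41,52): 11 bp
  [52,58): 6 bp
  [58,72): 14 bp
  [72,81): 9 bp
  [81,88): 7 bp
  [88,95): 7 bp
  [95,111): 16 bp
  [111,118): 7 bp
  [118,124): 6 bp
  [124,131): 7 bp
  [131,156): 25 bp
  [156,162): 6 bp
  [162,174): 12 bp
  [174,185): 11 bp
  [185,199): 14 bp
  [199,203): 4 bp
  [203,208): 5 bp
  [208,224): 16 bp

[4,5,5,6,6,6,7,7,7,7,7,8,9,9,11,11,12,12,14,14,16,16,25]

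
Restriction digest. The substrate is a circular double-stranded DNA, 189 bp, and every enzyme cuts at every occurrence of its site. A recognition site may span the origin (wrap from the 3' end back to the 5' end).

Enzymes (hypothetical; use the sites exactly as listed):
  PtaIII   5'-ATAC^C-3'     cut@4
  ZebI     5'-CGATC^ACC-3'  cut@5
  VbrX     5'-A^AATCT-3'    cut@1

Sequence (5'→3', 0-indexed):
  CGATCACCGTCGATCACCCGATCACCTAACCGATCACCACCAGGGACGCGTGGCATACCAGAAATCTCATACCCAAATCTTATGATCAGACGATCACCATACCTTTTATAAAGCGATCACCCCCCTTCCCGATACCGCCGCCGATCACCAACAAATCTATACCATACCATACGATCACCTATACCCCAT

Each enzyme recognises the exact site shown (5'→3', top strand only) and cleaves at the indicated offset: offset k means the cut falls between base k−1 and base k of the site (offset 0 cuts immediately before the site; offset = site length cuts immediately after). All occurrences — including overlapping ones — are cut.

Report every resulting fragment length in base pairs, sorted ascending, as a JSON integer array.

[3,4,5,7,7,8,8,9,9,10,10,10,11,12,16,17,20,23]

Scan for sites:
  PtaIII (ATACC, off=4): starts [54, 68, 98, 131, 158, 163, 180] → cuts [58, 72, 102, 135, 162, 167, 184]
  ZebI (CGATCACC, off=5): starts [0, 10, 18, 30, 90, 113, 141, 171] → cuts [5, 15, 23, 35, 95, 118, 146, 176]
  VbrX (AAATCT, off=1): starts [61, 74, 152] → cuts [62, 75, 153]

All cut coordinates (distinct, sorted): [5, 15, 23, 35, 58, 62, 72, 75, 95, 102, 118, 135, 146, 153, 162, 167, 176, 184]

Fragments:
  5→15: 10 bp
  15→23: 8 bp
  23→35: 12 bp
  35→58: 23 bp
  58→62: 4 bp
  62→72: 10 bp
  72→75: 3 bp
  75→95: 20 bp
  95→102: 7 bp
  102→118: 16 bp
  118→135: 17 bp
  135→146: 11 bp
  146→153: 7 bp
  153→162: 9 bp
  162→167: 5 bp
  167→176: 9 bp
  176→184: 8 bp
  184→5 (wrap): 189-184+5 = 10 bp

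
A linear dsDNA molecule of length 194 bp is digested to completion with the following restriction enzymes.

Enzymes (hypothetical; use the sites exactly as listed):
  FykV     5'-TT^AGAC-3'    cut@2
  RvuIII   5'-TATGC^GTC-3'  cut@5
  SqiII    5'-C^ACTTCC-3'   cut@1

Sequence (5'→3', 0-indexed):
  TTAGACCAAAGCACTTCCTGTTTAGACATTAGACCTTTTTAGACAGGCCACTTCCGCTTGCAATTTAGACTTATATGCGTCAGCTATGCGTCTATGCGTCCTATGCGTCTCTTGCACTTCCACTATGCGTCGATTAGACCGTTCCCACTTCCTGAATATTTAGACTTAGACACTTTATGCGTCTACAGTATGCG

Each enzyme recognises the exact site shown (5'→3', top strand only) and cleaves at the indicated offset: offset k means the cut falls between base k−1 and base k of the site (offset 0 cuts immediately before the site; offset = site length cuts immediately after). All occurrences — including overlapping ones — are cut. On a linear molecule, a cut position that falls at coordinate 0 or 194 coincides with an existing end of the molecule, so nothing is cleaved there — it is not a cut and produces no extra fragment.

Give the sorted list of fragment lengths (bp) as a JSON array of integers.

Site scan:
  FykV TTAGAC/2: at [0, 21, 28, 38, 64, 133, 159, 165] ⇒ [2, 23, 30, 40, 66, 135, 161, 167]
  RvuIII TATGCGTC/5: at [73, 84, 92, 101, 123, 175] ⇒ [78, 89, 97, 106, 128, 180]
  SqiII CACTTCC/1: at [11, 48, 114, 145] ⇒ [12, 49, 115, 146]

Pooled cuts: [2, 12, 23, 30, 40, 49, 66, 78, 89, 97, 106, 115, 128, 135, 146, 161, 167, 180]

Fragments:
  [0,2): 2 bp
  [2,12): 10 bp
  [12,23): 11 bp
  [23,30): 7 bp
  [30,40): 10 bp
  [40,49): 9 bp
  [49,66): 17 bp
  [66,78): 12 bp
  [78,89): 11 bp
  [89,97): 8 bp
  [97,106): 9 bp
  [106,115): 9 bp
  [115,128): 13 bp
  [128,135): 7 bp
  [135,146): 11 bp
  [146,161): 15 bp
  [161,167): 6 bp
  [167,180): 13 bp
  [180,194): 14 bp

[2,6,7,7,8,9,9,9,10,10,11,11,11,12,13,13,14,15,17]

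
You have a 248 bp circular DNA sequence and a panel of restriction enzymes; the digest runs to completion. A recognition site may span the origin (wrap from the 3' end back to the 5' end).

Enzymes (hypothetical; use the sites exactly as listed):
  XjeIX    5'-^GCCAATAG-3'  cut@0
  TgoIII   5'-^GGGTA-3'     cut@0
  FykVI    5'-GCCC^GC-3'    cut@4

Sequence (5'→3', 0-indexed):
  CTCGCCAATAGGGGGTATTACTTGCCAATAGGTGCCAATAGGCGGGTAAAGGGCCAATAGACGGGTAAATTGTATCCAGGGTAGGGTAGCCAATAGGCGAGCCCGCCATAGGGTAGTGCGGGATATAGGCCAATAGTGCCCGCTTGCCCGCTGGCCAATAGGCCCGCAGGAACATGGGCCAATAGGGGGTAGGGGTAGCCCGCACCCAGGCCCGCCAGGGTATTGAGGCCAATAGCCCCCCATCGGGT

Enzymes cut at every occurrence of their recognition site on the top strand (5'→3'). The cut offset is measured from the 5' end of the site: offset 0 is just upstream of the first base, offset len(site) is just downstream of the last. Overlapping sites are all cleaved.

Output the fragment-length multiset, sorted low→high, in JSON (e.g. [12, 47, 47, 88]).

[4,4,5,5,6,6,8,9,9,9,9,10,10,10,10,11,12,12,12,13,16,16,18,24]

Scan for sites:
  XjeIX GCCAATAG/0: at [3, 23, 33, 52, 88, 128, 153, 177, 227] ⇒ [3, 23, 33, 52, 88, 128, 153, 177, 227]
  TgoIII GGGTA/0: at [12, 43, 62, 78, 83, 110, 186, 192, 217] ⇒ [12, 43, 62, 78, 83, 110, 186, 192, 217]
  FykVI GCCCGC/4: at [100, 137, 145, 161, 197, 209] ⇒ [104, 141, 149, 165, 201, 213]

Pooled cuts: [3, 12, 23, 33, 43, 52, 62, 78, 83, 88, 104, 110, 128, 141, 149, 153, 165, 177, 186, 192, 201, 213, 217, 227]

Fragment lengths:
  3→12: 9 bp
  12→23: 11 bp
  23→33: 10 bp
  33→43: 10 bp
  43→52: 9 bp
  52→62: 10 bp
  62→78: 16 bp
  78→83: 5 bp
  83→88: 5 bp
  88→104: 16 bp
  104→110: 6 bp
  110→128: 18 bp
  128→141: 13 bp
  141→149: 8 bp
  149→153: 4 bp
  153→165: 12 bp
  165→177: 12 bp
  177→186: 9 bp
  186→192: 6 bp
  192→201: 9 bp
  201→213: 12 bp
  213→217: 4 bp
  217→227: 10 bp
  227→3 (wrap): 248-227+3 = 24 bp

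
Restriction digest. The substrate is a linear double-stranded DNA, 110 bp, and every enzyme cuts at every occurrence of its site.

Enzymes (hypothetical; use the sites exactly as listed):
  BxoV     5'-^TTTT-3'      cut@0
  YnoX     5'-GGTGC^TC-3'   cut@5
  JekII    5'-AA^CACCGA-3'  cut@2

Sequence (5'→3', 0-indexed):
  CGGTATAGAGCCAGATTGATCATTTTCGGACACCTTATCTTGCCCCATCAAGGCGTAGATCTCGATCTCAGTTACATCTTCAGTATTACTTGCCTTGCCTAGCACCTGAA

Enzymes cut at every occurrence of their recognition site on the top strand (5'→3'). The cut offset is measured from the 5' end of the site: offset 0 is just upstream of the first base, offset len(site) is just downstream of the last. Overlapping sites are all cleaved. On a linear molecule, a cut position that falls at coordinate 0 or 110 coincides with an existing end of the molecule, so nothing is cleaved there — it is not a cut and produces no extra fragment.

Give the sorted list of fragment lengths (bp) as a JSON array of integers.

Scan for sites:
  BxoV TTTT/0: at [22] ⇒ [22]
  YnoX (GGTGCTC, off=5): no sites
  JekII (AACACCGA, off=2): no sites

All cut coordinates (distinct, sorted): [22]

Fragments:
  [0,22): 22 bp
  [22,110): 88 bp

[22,88]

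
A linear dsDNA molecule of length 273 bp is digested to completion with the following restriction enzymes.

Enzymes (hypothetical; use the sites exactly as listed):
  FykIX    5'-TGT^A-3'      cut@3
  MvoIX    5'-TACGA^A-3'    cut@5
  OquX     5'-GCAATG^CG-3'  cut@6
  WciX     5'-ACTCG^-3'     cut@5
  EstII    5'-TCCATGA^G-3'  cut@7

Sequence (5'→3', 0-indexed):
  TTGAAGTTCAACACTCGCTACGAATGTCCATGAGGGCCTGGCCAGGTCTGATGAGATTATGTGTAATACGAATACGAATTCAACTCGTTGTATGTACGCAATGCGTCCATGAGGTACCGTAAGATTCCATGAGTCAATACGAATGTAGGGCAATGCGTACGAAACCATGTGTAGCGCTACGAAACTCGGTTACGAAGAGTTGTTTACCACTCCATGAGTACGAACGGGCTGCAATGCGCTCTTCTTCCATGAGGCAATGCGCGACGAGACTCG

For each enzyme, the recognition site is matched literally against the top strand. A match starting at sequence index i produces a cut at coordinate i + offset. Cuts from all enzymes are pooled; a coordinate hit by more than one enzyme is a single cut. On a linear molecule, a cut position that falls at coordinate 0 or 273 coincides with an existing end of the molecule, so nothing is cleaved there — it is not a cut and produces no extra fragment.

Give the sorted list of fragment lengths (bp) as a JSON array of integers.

Scan for sites:
  FykIX TGTA/3: at [61, 88, 92, 143, 169] ⇒ [64, 91, 95, 146, 172]
  MvoIX TACGAA/5: at [18, 66, 72, 137, 157, 177, 190, 218] ⇒ [23, 71, 77, 142, 162, 182, 195, 223]
  OquX GCAATGCG/6: at [97, 149, 230, 253] ⇒ [103, 155, 236, 259]
  WciX ACTCG/5: at [12, 82, 183, 268] ⇒ [17, 87, 188] (position 273 is a terminus of the linear molecule — no cut)
  EstII TCCATGAG/7: at [26, 105, 125, 210, 245] ⇒ [33, 112, 132, 217, 252]

All cut coordinates (distinct, sorted): [17, 23, 33, 64, 71, 77, 87, 91, 95, 103, 112, 132, 142, 146, 155, 162, 172, 182, 188, 195, 217, 223, 236, 252, 259]

Fragment lengths:
  [0,17): 17 bp
  [17,23): 6 bp
  [23,33): 10 bp
  [33,64): 31 bp
  [64,71): 7 bp
  [71,77): 6 bp
  [77,87): 10 bp
  [87,91): 4 bp
  [91,95): 4 bp
  [95,103): 8 bp
  [103,112): 9 bp
  [112,132): 20 bp
  [132,142): 10 bp
  [142,146): 4 bp
  [146,155): 9 bp
  [155,162): 7 bp
  [162,172): 10 bp
  [172,182): 10 bp
  [182,188): 6 bp
  [188,195): 7 bp
  [195,217): 22 bp
  [217,223): 6 bp
  [223,236): 13 bp
  [236,252): 16 bp
  [252,259): 7 bp
  [259,273): 14 bp

[4,4,4,6,6,6,6,7,7,7,7,8,9,9,10,10,10,10,10,13,14,16,17,20,22,31]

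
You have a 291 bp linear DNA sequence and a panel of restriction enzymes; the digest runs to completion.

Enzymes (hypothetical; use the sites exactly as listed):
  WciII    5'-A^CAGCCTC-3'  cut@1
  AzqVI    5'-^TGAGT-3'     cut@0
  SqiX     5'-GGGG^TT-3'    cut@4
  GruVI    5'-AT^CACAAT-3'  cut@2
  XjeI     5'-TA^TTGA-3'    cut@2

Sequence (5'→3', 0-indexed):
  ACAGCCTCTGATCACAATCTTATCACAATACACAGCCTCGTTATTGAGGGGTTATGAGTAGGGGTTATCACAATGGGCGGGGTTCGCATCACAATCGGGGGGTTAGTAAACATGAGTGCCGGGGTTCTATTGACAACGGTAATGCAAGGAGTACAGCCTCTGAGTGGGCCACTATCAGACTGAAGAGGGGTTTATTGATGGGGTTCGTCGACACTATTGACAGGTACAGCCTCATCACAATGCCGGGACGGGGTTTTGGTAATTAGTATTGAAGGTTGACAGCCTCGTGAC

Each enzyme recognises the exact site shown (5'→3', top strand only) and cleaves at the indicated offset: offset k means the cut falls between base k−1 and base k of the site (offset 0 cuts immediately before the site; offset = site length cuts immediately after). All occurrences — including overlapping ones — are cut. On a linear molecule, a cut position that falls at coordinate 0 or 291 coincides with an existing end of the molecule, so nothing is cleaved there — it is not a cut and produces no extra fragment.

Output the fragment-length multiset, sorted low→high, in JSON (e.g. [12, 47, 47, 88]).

[1,3,4,4,5,7,7,8,9,9,9,10,10,10,11,11,11,11,12,12,13,13,14,15,18,24,30]

Scan for sites:
  WciII (ACAGCCTC, off=1): starts [0, 31, 152, 225, 278] → cuts [1, 32, 153, 226, 279]
  AzqVI (TGAGT, off=0): starts [54, 112, 160] → cuts [54, 112, 160]
  SqiX (GGGGTT, off=4): starts [47, 60, 78, 98, 120, 186, 199, 249] → cuts [51, 64, 82, 102, 124, 190, 203, 253]
  GruVI (ATCACAAT, off=2): starts [10, 21, 66, 87, 233] → cuts [12, 23, 68, 89, 235]
  XjeI (TATTGA, off=2): starts [41, 127, 192, 214, 266] → cuts [43, 129, 194, 216, 268]

Pooled cuts: [1, 12, 23, 32, 43, 51, 54, 64, 68, 82, 89, 102, 112, 124, 129, 153, 160, 190, 194, 203, 216, 226, 235, 253, 268, 279]

Fragment lengths:
  [0,1): 1 bp
  [1,12): 11 bp
  [12,23): 11 bp
  [23,32): 9 bp
  [32,43): 11 bp
  [43,51): 8 bp
  [51,54): 3 bp
  [54,64): 10 bp
  [64,68): 4 bp
  [68,82): 14 bp
  [82,89): 7 bp
  [89,102): 13 bp
  [102,112): 10 bp
  [112,124): 12 bp
  [124,129): 5 bp
  [129,153): 24 bp
  [153,160): 7 bp
  [160,190): 30 bp
  [190,194): 4 bp
  [194,203): 9 bp
  [203,216): 13 bp
  [216,226): 10 bp
  [226,235): 9 bp
  [235,253): 18 bp
  [253,268): 15 bp
  [268,279): 11 bp
  [279,291): 12 bp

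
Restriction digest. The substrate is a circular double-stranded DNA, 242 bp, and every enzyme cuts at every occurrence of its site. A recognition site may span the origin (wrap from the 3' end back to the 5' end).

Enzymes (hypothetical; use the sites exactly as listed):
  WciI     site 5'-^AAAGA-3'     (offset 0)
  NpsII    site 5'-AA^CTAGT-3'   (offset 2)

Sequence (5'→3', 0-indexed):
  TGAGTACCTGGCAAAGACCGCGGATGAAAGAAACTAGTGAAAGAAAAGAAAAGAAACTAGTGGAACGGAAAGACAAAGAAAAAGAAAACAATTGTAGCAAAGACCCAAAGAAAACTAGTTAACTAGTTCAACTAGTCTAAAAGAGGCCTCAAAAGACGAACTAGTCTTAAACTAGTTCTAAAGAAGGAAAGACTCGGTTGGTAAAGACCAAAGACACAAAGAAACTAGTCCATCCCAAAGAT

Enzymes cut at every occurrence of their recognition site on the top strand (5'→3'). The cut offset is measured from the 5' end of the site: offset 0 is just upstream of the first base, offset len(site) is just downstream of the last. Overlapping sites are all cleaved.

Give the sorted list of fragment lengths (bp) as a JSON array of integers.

Per-enzyme occurrences:
  WciI AAAGA/0: at [12, 26, 39, 44, 49, 68, 74, 80, 98, 106, 139, 151, 179, 187, 202, 209, 217, 236] ⇒ [12, 26, 39, 44, 49, 68, 74, 80, 98, 106, 139, 151, 179, 187, 202, 209, 217, 236]
  NpsII AACTAGT/2: at [31, 54, 112, 120, 129, 158, 169, 222] ⇒ [33, 56, 114, 122, 131, 160, 171, 224]

Pooled cuts: [12, 26, 33, 39, 44, 49, 56, 68, 74, 80, 98, 106, 114, 122, 131, 139, 151, 160, 171, 179, 187, 202, 209, 217, 224, 236]

Fragment lengths:
  12→26: 14 bp
  26→33: 7 bp
  33→39: 6 bp
  39→44: 5 bp
  44→49: 5 bp
  49→56: 7 bp
  56→68: 12 bp
  68→74: 6 bp
  74→80: 6 bp
  80→98: 18 bp
  98→106: 8 bp
  106→114: 8 bp
  114→122: 8 bp
  122→131: 9 bp
  131→139: 8 bp
  139→151: 12 bp
  151→160: 9 bp
  160→171: 11 bp
  171→179: 8 bp
  179→187: 8 bp
  187→202: 15 bp
  202→209: 7 bp
  209→217: 8 bp
  217→224: 7 bp
  224→236: 12 bp
  236→12 (wrap): 242-236+12 = 18 bp

[5,5,6,6,6,7,7,7,7,8,8,8,8,8,8,8,9,9,11,12,12,12,14,15,18,18]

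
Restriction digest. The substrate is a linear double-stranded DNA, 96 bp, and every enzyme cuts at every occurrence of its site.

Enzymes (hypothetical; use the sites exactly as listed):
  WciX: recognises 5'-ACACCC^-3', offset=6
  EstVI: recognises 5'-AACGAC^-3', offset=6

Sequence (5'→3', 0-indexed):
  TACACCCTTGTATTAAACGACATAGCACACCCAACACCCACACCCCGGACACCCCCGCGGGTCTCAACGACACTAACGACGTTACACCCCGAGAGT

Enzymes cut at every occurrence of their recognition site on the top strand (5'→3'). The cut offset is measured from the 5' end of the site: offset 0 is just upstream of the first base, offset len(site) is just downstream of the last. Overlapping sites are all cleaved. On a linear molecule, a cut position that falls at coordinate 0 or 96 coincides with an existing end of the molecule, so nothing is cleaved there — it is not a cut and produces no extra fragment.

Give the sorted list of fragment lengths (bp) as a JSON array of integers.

[6,7,7,7,9,9,9,11,14,17]

Site scan:
  WciX (ACACCC, off=6): starts [1, 26, 33, 39, 48, 83] → cuts [7, 32, 39, 45, 54, 89]
  EstVI (AACGAC, off=6): starts [15, 65, 74] → cuts [21, 71, 80]

Pooled cuts: [7, 21, 32, 39, 45, 54, 71, 80, 89]

Fragment lengths:
  [0,7): 7 bp
  [7,21): 14 bp
  [21,32): 11 bp
  [32,39): 7 bp
  [39,45): 6 bp
  [45,54): 9 bp
  [54,71): 17 bp
  [71,80): 9 bp
  [80,89): 9 bp
  [89,96): 7 bp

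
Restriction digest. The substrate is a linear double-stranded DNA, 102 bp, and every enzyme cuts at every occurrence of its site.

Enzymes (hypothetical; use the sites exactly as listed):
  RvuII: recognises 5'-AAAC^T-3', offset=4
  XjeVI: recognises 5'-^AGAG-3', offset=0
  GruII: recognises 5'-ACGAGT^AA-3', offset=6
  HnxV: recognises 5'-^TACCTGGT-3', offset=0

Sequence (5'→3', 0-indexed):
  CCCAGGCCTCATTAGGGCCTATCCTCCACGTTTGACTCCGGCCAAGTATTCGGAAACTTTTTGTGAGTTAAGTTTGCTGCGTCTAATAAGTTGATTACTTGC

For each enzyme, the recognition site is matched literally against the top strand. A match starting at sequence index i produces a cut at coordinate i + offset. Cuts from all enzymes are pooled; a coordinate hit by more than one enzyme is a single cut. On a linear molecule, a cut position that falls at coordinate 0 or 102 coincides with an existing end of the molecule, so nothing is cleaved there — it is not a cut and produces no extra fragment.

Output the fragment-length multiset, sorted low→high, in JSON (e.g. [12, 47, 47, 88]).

Per-enzyme occurrences:
  RvuII (AAACT, off=4): starts [53] → cuts [57]
  XjeVI (AGAG, off=0): no sites
  GruII (ACGAGTAA, off=6): no sites
  HnxV (TACCTGGT, off=0): no sites

All cut coordinates (distinct, sorted): [57]

Fragments:
  [0,57): 57 bp
  [57,102): 45 bp

[45,57]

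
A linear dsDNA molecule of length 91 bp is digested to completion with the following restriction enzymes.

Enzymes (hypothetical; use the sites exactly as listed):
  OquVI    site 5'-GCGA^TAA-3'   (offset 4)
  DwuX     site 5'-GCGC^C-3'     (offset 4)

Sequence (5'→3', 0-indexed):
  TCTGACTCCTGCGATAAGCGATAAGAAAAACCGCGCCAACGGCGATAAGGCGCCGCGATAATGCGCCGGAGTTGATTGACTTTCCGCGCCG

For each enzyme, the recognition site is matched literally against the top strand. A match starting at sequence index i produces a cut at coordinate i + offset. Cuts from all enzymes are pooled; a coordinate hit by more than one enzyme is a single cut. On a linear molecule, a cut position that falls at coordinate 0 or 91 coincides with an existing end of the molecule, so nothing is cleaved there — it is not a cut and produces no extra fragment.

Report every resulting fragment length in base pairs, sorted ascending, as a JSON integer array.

[2,5,7,8,8,9,14,15,23]

Site scan:
  OquVI (GCGATAA, off=4): starts [10, 17, 41, 54] → cuts [14, 21, 45, 58]
  DwuX (GCGCC, off=4): starts [32, 49, 62, 85] → cuts [36, 53, 66, 89]

Pooled cuts: [14, 21, 36, 45, 53, 58, 66, 89]

Fragment lengths:
  [0,14): 14 bp
  [14,21): 7 bp
  [21,36): 15 bp
  [36,45): 9 bp
  [45,53): 8 bp
  [53,58): 5 bp
  [58,66): 8 bp
  [66,89): 23 bp
  [89,91): 2 bp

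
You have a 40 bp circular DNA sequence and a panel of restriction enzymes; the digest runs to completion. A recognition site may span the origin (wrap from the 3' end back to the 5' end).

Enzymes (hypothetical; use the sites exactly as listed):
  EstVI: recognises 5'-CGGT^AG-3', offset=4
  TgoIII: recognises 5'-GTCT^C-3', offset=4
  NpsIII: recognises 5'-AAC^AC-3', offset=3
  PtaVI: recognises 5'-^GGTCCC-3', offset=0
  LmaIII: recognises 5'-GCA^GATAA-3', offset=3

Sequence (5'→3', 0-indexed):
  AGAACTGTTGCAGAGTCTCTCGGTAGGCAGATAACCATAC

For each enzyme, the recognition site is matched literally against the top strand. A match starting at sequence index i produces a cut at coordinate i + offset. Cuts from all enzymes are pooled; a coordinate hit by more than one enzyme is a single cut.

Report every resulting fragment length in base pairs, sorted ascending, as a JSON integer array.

[5,6,29]

Per-enzyme occurrences:
  EstVI (CGGTAG, off=4): starts [20] → cuts [24]
  TgoIII (GTCTC, off=4): starts [14] → cuts [18]
  NpsIII (AACAC, off=3): no sites
  PtaVI (GGTCCC, off=0): no sites
  LmaIII (GCAGATAA, off=3): starts [26] → cuts [29]

All cut coordinates (distinct, sorted): [18, 24, 29]

Fragments:
  18→24: 6 bp
  24→29: 5 bp
  29→18 (wrap): 40-29+18 = 29 bp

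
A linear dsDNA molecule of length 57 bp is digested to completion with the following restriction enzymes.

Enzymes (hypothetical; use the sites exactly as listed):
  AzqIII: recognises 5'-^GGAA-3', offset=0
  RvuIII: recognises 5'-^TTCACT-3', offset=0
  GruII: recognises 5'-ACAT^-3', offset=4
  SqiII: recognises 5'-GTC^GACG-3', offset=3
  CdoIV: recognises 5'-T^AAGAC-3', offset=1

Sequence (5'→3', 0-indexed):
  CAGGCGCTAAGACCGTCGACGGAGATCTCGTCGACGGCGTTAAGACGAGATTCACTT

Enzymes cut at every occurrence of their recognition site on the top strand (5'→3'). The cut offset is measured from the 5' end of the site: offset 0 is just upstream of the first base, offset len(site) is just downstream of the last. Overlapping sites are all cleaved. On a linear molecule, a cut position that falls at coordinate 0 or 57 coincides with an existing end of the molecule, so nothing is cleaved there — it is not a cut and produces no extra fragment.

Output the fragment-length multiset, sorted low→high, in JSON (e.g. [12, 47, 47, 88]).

[7,8,9,9,9,15]

Scan for sites:
  AzqIII (GGAA, off=0): no sites
  RvuIII TTCACT/0: at [50] ⇒ [50]
  GruII (ACAT, off=4): no sites
  SqiII GTCGACG/3: at [14, 29] ⇒ [17, 32]
  CdoIV TAAGAC/1: at [7, 40] ⇒ [8, 41]

All cut coordinates (distinct, sorted): [8, 17, 32, 41, 50]

Fragments:
  [0,8): 8 bp
  [8,17): 9 bp
  [17,32): 15 bp
  [32,41): 9 bp
  [41,50): 9 bp
  [50,57): 7 bp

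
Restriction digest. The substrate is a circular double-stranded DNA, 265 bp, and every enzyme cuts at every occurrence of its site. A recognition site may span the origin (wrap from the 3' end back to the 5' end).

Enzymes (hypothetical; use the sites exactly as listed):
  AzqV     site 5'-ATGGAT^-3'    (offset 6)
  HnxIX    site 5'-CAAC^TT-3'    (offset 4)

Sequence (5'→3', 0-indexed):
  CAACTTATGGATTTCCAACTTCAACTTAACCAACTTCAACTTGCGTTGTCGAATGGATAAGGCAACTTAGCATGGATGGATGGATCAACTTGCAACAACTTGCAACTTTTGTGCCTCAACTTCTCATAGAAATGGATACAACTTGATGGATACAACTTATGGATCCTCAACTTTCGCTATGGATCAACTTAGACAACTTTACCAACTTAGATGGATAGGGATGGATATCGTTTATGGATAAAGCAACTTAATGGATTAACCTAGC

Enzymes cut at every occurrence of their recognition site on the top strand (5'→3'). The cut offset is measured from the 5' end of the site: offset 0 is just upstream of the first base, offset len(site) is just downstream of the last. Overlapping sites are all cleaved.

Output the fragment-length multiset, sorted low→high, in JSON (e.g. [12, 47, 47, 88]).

Per-enzyme occurrences:
  AzqV (ATGGAT, off=6): starts [6, 52, 71, 75, 79, 131, 145, 158, 178, 210, 220, 233, 250] → cuts [12, 58, 77, 81, 85, 137, 151, 164, 184, 216, 226, 239, 256]
  HnxIX (CAACTT, off=4): starts [0, 15, 21, 30, 36, 62, 85, 95, 102, 116, 138, 152, 167, 184, 193, 202, 243] → cuts [4, 19, 25, 34, 40, 66, 89, 99, 106, 120, 142, 156, 171, 188, 197, 206, 247]

All cut coordinates (distinct, sorted): [4, 12, 19, 25, 34, 40, 58, 66, 77, 81, 85, 89, 99, 106, 120, 137, 142, 151, 156, 164, 171, 184, 188, 197, 206, 216, 226, 239, 247, 256]

Fragments:
  4→12: 8 bp
  12→19: 7 bp
  19→25: 6 bp
  25→34: 9 bp
  34→40: 6 bp
  40→58: 18 bp
  58→66: 8 bp
  66→77: 11 bp
  77→81: 4 bp
  81→85: 4 bp
  85→89: 4 bp
  89→99: 10 bp
  99→106: 7 bp
  106→120: 14 bp
  120→137: 17 bp
  137→142: 5 bp
  142→151: 9 bp
  151→156: 5 bp
  156→164: 8 bp
  164→171: 7 bp
  171→184: 13 bp
  184→188: 4 bp
  188→197: 9 bp
  197→206: 9 bp
  206→216: 10 bp
  216→226: 10 bp
  226→239: 13 bp
  239→247: 8 bp
  247→256: 9 bp
  256→4 (wrap): 265-256+4 = 13 bp

[4,4,4,4,5,5,6,6,7,7,7,8,8,8,8,9,9,9,9,9,10,10,10,11,13,13,13,14,17,18]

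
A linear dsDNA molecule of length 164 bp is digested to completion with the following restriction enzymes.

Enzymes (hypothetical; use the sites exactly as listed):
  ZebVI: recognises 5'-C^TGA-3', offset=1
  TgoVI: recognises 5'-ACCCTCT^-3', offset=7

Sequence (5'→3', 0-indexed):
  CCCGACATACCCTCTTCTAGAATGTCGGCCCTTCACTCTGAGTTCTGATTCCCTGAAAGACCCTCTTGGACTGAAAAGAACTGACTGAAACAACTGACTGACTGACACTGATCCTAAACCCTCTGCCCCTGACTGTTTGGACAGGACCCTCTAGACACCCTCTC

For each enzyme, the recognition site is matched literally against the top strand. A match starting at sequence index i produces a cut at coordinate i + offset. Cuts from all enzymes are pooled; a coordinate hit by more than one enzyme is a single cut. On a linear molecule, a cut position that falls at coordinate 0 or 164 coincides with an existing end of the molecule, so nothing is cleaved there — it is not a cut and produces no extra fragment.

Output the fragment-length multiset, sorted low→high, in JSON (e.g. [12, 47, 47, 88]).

[1,4,4,4,5,5,6,7,8,9,10,11,13,15,16,23,23]

Per-enzyme occurrences:
  ZebVI (CTGA, off=1): starts [37, 44, 52, 70, 80, 84, 93, 97, 101, 107, 128] → cuts [38, 45, 53, 71, 81, 85, 94, 98, 102, 108, 129]
  TgoVI (ACCCTCT, off=7): starts [8, 59, 117, 145, 156] → cuts [15, 66, 124, 152, 163]

All cut coordinates (distinct, sorted): [15, 38, 45, 53, 66, 71, 81, 85, 94, 98, 102, 108, 124, 129, 152, 163]

Fragment lengths:
  [0,15): 15 bp
  [15,38): 23 bp
  [38,45): 7 bp
  [45,53): 8 bp
  [53,66): 13 bp
  [66,71): 5 bp
  [71,81): 10 bp
  [81,85): 4 bp
  [85,94): 9 bp
  [94,98): 4 bp
  [98,102): 4 bp
  [102,108): 6 bp
  [108,124): 16 bp
  [124,129): 5 bp
  [129,152): 23 bp
  [152,163): 11 bp
  [163,164): 1 bp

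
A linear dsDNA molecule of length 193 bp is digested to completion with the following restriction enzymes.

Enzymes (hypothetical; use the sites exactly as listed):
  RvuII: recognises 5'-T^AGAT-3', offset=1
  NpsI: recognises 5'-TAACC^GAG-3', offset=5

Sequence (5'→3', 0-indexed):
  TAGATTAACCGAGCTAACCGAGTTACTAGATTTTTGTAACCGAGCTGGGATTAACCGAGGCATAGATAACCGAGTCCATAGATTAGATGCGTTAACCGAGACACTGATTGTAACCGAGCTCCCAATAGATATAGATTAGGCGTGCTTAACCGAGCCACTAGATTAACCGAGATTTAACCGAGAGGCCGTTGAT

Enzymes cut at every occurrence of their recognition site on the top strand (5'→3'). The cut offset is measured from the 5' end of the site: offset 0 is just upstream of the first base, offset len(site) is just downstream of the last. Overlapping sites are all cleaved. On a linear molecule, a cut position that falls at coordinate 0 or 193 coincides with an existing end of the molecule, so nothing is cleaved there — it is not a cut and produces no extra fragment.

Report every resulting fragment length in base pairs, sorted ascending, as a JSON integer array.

Scan for sites:
  RvuII TAGAT/1: at [0, 26, 62, 78, 83, 125, 131, 158] ⇒ [1, 27, 63, 79, 84, 126, 132, 159]
  NpsI TAACCGAG/5: at [5, 14, 36, 51, 66, 92, 110, 146, 163, 174] ⇒ [10, 19, 41, 56, 71, 97, 115, 151, 168, 179]

All cut coordinates (distinct, sorted): [1, 10, 19, 27, 41, 56, 63, 71, 79, 84, 97, 115, 126, 132, 151, 159, 168, 179]

Fragments:
  [0,1): 1 bp
  [1,10): 9 bp
  [10,19): 9 bp
  [19,27): 8 bp
  [27,41): 14 bp
  [41,56): 15 bp
  [56,63): 7 bp
  [63,71): 8 bp
  [71,79): 8 bp
  [79,84): 5 bp
  [84,97): 13 bp
  [97,115): 18 bp
  [115,126): 11 bp
  [126,132): 6 bp
  [132,151): 19 bp
  [151,159): 8 bp
  [159,168): 9 bp
  [168,179): 11 bp
  [179,193): 14 bp

[1,5,6,7,8,8,8,8,9,9,9,11,11,13,14,14,15,18,19]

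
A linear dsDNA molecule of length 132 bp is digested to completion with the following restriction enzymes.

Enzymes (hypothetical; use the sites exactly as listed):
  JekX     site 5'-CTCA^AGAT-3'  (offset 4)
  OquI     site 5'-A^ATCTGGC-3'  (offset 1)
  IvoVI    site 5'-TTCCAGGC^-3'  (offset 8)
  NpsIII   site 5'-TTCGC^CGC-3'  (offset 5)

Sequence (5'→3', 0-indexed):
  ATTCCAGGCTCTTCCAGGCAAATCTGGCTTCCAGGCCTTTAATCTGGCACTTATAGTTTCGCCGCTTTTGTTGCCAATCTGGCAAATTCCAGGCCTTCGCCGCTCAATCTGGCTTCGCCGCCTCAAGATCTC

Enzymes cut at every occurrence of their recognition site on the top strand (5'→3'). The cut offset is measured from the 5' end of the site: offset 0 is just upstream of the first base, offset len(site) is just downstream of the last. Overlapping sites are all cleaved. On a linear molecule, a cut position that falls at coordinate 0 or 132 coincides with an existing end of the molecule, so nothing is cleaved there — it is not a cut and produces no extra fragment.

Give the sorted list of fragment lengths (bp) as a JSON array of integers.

[2,5,6,6,7,7,9,10,12,14,15,18,21]

Scan for sites:
  JekX CTCAAGAT/4: at [121] ⇒ [125]
  OquI AATCTGGC/1: at [20, 40, 75, 105] ⇒ [21, 41, 76, 106]
  IvoVI TTCCAGGC/8: at [1, 11, 28, 86] ⇒ [9, 19, 36, 94]
  NpsIII TTCGCCGC/5: at [57, 95, 113] ⇒ [62, 100, 118]

Pooled cuts: [9, 19, 21, 36, 41, 62, 76, 94, 100, 106, 118, 125]

Fragments:
  [0,9): 9 bp
  [9,19): 10 bp
  [19,21): 2 bp
  [21,36): 15 bp
  [36,41): 5 bp
  [41,62): 21 bp
  [62,76): 14 bp
  [76,94): 18 bp
  [94,100): 6 bp
  [100,106): 6 bp
  [106,118): 12 bp
  [118,125): 7 bp
  [125,132): 7 bp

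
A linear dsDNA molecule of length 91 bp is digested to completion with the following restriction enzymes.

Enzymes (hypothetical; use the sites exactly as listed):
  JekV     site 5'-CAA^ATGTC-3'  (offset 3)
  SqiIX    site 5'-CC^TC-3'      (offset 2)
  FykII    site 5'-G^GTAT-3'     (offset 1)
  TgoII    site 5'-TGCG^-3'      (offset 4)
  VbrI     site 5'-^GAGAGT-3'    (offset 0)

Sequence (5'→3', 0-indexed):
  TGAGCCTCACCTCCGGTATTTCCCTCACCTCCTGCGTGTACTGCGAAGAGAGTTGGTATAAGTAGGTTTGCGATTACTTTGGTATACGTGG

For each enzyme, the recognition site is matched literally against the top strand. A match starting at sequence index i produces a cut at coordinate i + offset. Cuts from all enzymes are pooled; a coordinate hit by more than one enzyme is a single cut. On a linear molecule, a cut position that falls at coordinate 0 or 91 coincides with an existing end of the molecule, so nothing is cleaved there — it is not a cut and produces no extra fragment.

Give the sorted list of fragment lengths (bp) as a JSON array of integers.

Site scan:
  JekV (CAAATGTC, off=3): no sites
  SqiIX (CCTC, off=2): starts [4, 9, 22, 27] → cuts [6, 11, 24, 29]
  FykII (GGTAT, off=1): starts [14, 54, 80] → cuts [15, 55, 81]
  TgoII (TGCG, off=4): starts [32, 41, 68] → cuts [36, 45, 72]
  VbrI (GAGAGT, off=0): starts [47] → cuts [47]

All cut coordinates (distinct, sorted): [6, 11, 15, 24, 29, 36, 45, 47, 55, 72, 81]

Fragments:
  [0,6): 6 bp
  [6,11): 5 bp
  [11,15): 4 bp
  [15,24): 9 bp
  [24,29): 5 bp
  [29,36): 7 bp
  [36,45): 9 bp
  [45,47): 2 bp
  [47,55): 8 bp
  [55,72): 17 bp
  [72,81): 9 bp
  [81,91): 10 bp

[2,4,5,5,6,7,8,9,9,9,10,17]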